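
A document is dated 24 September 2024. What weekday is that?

Doomsday rule: the anchor day for the 2000s is Tuesday. For year 24: 24÷12 = 2 r 0, and 0÷4 = 0, so 2+0+0 = 2.
Tuesday + 2 ≡ Thursday — that's 2024's doomsday.
In September the doomsday date is Sep 5.
Sep 24 is 19 days after Sep 5; 19 mod 7 = 5, so Thursday + 5 = Tuesday.

Tuesday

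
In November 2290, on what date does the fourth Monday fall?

November 1, 2290 is a Saturday.
The first Monday is therefore November 3 (2 days later).
The fourth Monday is 3 + 3×7 = November 24.

November 24, 2290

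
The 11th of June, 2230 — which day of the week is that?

Friday

Doomsday rule: the anchor day for the 2200s is Friday. For year 30: 30÷12 = 2 r 6, and 6÷4 = 1, so 2+6+1 = 9.
Friday + 9 ≡ Sunday — that's 2230's doomsday.
In June the doomsday date is Jun 6.
Jun 11 is 5 days after Jun 6; 5 mod 7 = 5, so Sunday + 5 = Friday.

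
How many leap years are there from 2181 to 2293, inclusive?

Multiples of 4 in [2181,2293]: 28.
Of those, multiples of 100: 1 (not leap unless ÷400).
Multiples of 400: 0.
Leap years = 28 − 1 + 0 = 27.

27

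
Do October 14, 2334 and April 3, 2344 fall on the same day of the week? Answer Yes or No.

From Oct 14, 2334 to Apr 3, 2344 is 3459 days.
3459 mod 7 = 1, so they are different weekdays.
(Oct 14, 2334 is a Sunday; Apr 3, 2344 is a Monday.)

No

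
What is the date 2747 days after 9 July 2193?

+365 (one year) → Jul 9, 2194 (2382 left).
+365 (one year) → Jul 9, 2195 (2017 left).
+366 (one year; includes Feb 29, 2196) → Jul 9, 2196 (1651 left).
+365 (one year) → Jul 9, 2197 (1286 left).
+365 (one year) → Jul 9, 2198 (921 left).
+365 (one year) → Jul 9, 2199 (556 left).
+365 (one year) → Jul 9, 2200 (191 left).
Jul has 31 days: +23 → Aug 1, 2200 (168 left).
Aug has 31 days: +31 → Sep 1, 2200 (137 left).
Sep has 30 days: +30 → Oct 1, 2200 (107 left).
Oct has 31 days: +31 → Nov 1, 2200 (76 left).
Nov has 30 days: +30 → Dec 1, 2200 (46 left).
Dec has 31 days: +31 → Jan 1, 2201 (15 left).
+15 → Jan 16, 2201.

January 16, 2201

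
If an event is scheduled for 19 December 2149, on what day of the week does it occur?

Doomsday rule: the anchor day for the 2100s is Sunday. For year 49: 49÷12 = 4 r 1, and 1÷4 = 0, so 4+1+0 = 5.
Sunday + 5 ≡ Friday — that's 2149's doomsday.
In December the doomsday date is Dec 12.
Dec 19 is 7 days after Dec 12; 7 mod 7 = 0, so Friday + 0 = Friday.

Friday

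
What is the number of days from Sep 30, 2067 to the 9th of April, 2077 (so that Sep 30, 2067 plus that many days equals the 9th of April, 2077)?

Sep 30, 2067 → Sep 30, 2068: 366 days (Feb 29, 2068 is in that span).
Sep 30, 2068 → Sep 30, 2069: 365 days.
Sep 30, 2069 → Sep 30, 2070: 365 days.
Sep 30, 2070 → Sep 30, 2071: 365 days.
Sep 30, 2071 → Sep 30, 2072: 366 days (Feb 29, 2072 is in that span).
Sep 30, 2072 → Sep 30, 2073: 365 days.
Sep 30, 2073 → Sep 30, 2074: 365 days.
Sep 30, 2074 → Sep 30, 2075: 365 days.
Sep 30, 2075 → Sep 30, 2076: 366 days (Feb 29, 2076 is in that span).
Sep 30, 2076 → Oct 30, 2076: 30 days (September has 30).
Oct 30, 2076 → Nov 30, 2076: 31 days (October has 31).
Nov 30, 2076 → Dec 30, 2076: 30 days (November has 30).
Dec 30, 2076 → Jan 30, 2077: 31 days (December has 31).
Jan 30, 2077 → Feb 28, 2077: 29 days (January has 31).
Feb 28, 2077 → Mar 28, 2077: 28 days (February has 28).
Mar 28, 2077 → Apr 9, 2077: 12 days.
Total: 3479 days.

3479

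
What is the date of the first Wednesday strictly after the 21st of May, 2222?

May 22, 2222

May 21, 2222 is a Tuesday.
From Tuesday to the next Wednesday is 1 day.
May 21, 2222 + 1 = May 22, 2222.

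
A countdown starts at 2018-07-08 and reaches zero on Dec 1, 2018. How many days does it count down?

Jul 8, 2018 → Aug 8, 2018: 31 days (July has 31).
Aug 8, 2018 → Sep 8, 2018: 31 days (August has 31).
Sep 8, 2018 → Oct 8, 2018: 30 days (September has 30).
Oct 8, 2018 → Nov 8, 2018: 31 days (October has 31).
Nov 8, 2018 → Dec 1, 2018: 23 days.
Total: 146 days.

146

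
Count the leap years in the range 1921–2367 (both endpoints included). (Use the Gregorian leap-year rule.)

Multiples of 4 in [1921,2367]: 111.
Of those, multiples of 100: 4 (not leap unless ÷400).
Multiples of 400: 1.
Leap years = 111 − 4 + 1 = 108.

108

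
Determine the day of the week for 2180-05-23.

January 1, 2180 is a Saturday.
Jan 1, 2180 → Feb 1, 2180: 31 days (January has 31).
Feb 1, 2180 → Mar 1, 2180: 29 days (February has 29).
Mar 1, 2180 → Apr 1, 2180: 31 days (March has 31).
Apr 1, 2180 → May 1, 2180: 30 days (April has 30).
May 1, 2180 → May 23, 2180: 22 days.
Total: 143 days.
143 mod 7 = 3, so Saturday + 3 = Tuesday.

Tuesday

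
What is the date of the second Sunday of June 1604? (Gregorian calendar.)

June 13, 1604

June 1, 1604 is a Tuesday.
The first Sunday is therefore June 6 (5 days later).
The second Sunday is 6 + 1×7 = June 13.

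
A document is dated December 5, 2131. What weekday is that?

January 1, 2131 is a Monday.
Jan 1, 2131 → Feb 1, 2131: 31 days (January has 31).
Feb 1, 2131 → Mar 1, 2131: 28 days (February has 28).
Mar 1, 2131 → Apr 1, 2131: 31 days (March has 31).
Apr 1, 2131 → May 1, 2131: 30 days (April has 30).
May 1, 2131 → Jun 1, 2131: 31 days (May has 31).
Jun 1, 2131 → Jul 1, 2131: 30 days (June has 30).
Jul 1, 2131 → Aug 1, 2131: 31 days (July has 31).
Aug 1, 2131 → Sep 1, 2131: 31 days (August has 31).
Sep 1, 2131 → Oct 1, 2131: 30 days (September has 30).
Oct 1, 2131 → Nov 1, 2131: 31 days (October has 31).
Nov 1, 2131 → Dec 1, 2131: 30 days (November has 30).
Dec 1, 2131 → Dec 5, 2131: 4 days.
Total: 338 days.
338 mod 7 = 2, so Monday + 2 = Wednesday.

Wednesday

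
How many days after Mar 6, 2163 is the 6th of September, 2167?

Mar 6, 2163 → Mar 6, 2164: 366 days (Feb 29, 2164 is in that span).
Mar 6, 2164 → Mar 6, 2165: 365 days.
Mar 6, 2165 → Mar 6, 2166: 365 days.
Mar 6, 2166 → Mar 6, 2167: 365 days.
Mar 6, 2167 → Apr 6, 2167: 31 days (March has 31).
Apr 6, 2167 → May 6, 2167: 30 days (April has 30).
May 6, 2167 → Jun 6, 2167: 31 days (May has 31).
Jun 6, 2167 → Jul 6, 2167: 30 days (June has 30).
Jul 6, 2167 → Aug 6, 2167: 31 days (July has 31).
Aug 6, 2167 → Sep 6, 2167: 31 days.
Total: 1645 days.

1645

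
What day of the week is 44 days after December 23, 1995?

First find the weekday of Dec 23, 1995. Doomsday rule: the anchor day for the 1900s is Wednesday. For year 95: 95÷12 = 7 r 11, and 11÷4 = 2, so 7+11+2 = 20.
Wednesday + 20 ≡ Tuesday — that's 1995's doomsday.
In December the doomsday date is Dec 12.
Dec 23 is 11 days after Dec 12; 11 mod 7 = 4, so Tuesday + 4 = Saturday.
44 mod 7 = 2, so 44 days after a Saturday is Saturday + 2 = Monday.

Monday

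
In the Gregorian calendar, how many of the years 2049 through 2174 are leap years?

Multiples of 4 in [2049,2174]: 31.
Of those, multiples of 100: 1 (not leap unless ÷400).
Multiples of 400: 0.
Leap years = 31 − 1 + 0 = 30.

30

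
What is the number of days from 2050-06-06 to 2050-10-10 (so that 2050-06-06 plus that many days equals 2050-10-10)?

126

Jun 6, 2050 → Jul 6, 2050: 30 days (June has 30).
Jul 6, 2050 → Aug 6, 2050: 31 days (July has 31).
Aug 6, 2050 → Sep 6, 2050: 31 days (August has 31).
Sep 6, 2050 → Oct 6, 2050: 30 days (September has 30).
Oct 6, 2050 → Oct 10, 2050: 4 days.
Total: 126 days.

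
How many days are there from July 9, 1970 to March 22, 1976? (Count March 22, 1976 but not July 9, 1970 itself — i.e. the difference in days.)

Jul 9, 1970 → Jul 9, 1971: 365 days.
Jul 9, 1971 → Jul 9, 1972: 366 days (Feb 29, 1972 is in that span).
Jul 9, 1972 → Jul 9, 1973: 365 days.
Jul 9, 1973 → Jul 9, 1974: 365 days.
Jul 9, 1974 → Jul 9, 1975: 365 days.
Jul 9, 1975 → Aug 9, 1975: 31 days (July has 31).
Aug 9, 1975 → Sep 9, 1975: 31 days (August has 31).
Sep 9, 1975 → Oct 9, 1975: 30 days (September has 30).
Oct 9, 1975 → Nov 9, 1975: 31 days (October has 31).
Nov 9, 1975 → Dec 9, 1975: 30 days (November has 30).
Dec 9, 1975 → Jan 9, 1976: 31 days (December has 31).
Jan 9, 1976 → Feb 9, 1976: 31 days (January has 31).
Feb 9, 1976 → Mar 9, 1976: 29 days (February has 29).
Mar 9, 1976 → Mar 22, 1976: 13 days.
Total: 2083 days.

2083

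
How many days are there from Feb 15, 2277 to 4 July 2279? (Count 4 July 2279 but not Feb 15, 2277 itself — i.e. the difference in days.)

Feb 15, 2277 → Feb 15, 2278: 365 days.
Feb 15, 2278 → Feb 15, 2279: 365 days.
Feb 15, 2279 → Mar 15, 2279: 28 days (February has 28).
Mar 15, 2279 → Apr 15, 2279: 31 days (March has 31).
Apr 15, 2279 → May 15, 2279: 30 days (April has 30).
May 15, 2279 → Jun 15, 2279: 31 days (May has 31).
Jun 15, 2279 → Jul 4, 2279: 19 days.
Total: 869 days.

869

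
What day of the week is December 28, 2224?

January 1, 2224 is a Thursday.
Jan 1, 2224 → Feb 1, 2224: 31 days (January has 31).
Feb 1, 2224 → Mar 1, 2224: 29 days (February has 29).
Mar 1, 2224 → Apr 1, 2224: 31 days (March has 31).
Apr 1, 2224 → May 1, 2224: 30 days (April has 30).
May 1, 2224 → Jun 1, 2224: 31 days (May has 31).
Jun 1, 2224 → Jul 1, 2224: 30 days (June has 30).
Jul 1, 2224 → Aug 1, 2224: 31 days (July has 31).
Aug 1, 2224 → Sep 1, 2224: 31 days (August has 31).
Sep 1, 2224 → Oct 1, 2224: 30 days (September has 30).
Oct 1, 2224 → Nov 1, 2224: 31 days (October has 31).
Nov 1, 2224 → Dec 1, 2224: 30 days (November has 30).
Dec 1, 2224 → Dec 28, 2224: 27 days.
Total: 362 days.
362 mod 7 = 5, so Thursday + 5 = Tuesday.

Tuesday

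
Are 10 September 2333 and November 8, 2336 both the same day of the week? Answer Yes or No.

Yes

From Sep 10, 2333 to Nov 8, 2336 is 1155 days.
1155 mod 7 = 0, so they are the same weekday.
(Sep 10, 2333 is a Sunday; Nov 8, 2336 is a Sunday.)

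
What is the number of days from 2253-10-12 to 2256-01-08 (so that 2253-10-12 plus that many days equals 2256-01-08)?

818

Oct 12, 2253 → Oct 12, 2254: 365 days.
Oct 12, 2254 → Oct 12, 2255: 365 days.
Oct 12, 2255 → Nov 12, 2255: 31 days (October has 31).
Nov 12, 2255 → Dec 12, 2255: 30 days (November has 30).
Dec 12, 2255 → Jan 8, 2256: 27 days.
Total: 818 days.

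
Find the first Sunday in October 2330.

October 1, 2330 is a Wednesday.
The first Sunday is therefore October 5 (4 days later).

October 5, 2330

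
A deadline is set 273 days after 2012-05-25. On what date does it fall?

May has 31 days: +7 → Jun 1, 2012 (266 left).
Jun has 30 days: +30 → Jul 1, 2012 (236 left).
Jul has 31 days: +31 → Aug 1, 2012 (205 left).
Aug has 31 days: +31 → Sep 1, 2012 (174 left).
Sep has 30 days: +30 → Oct 1, 2012 (144 left).
Oct has 31 days: +31 → Nov 1, 2012 (113 left).
Nov has 30 days: +30 → Dec 1, 2012 (83 left).
Dec has 31 days: +31 → Jan 1, 2013 (52 left).
Jan has 31 days: +31 → Feb 1, 2013 (21 left).
+21 → Feb 22, 2013.

February 22, 2013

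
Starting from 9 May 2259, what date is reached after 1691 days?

+366 (one year; includes Feb 29, 2260) → May 9, 2260 (1325 left).
+365 (one year) → May 9, 2261 (960 left).
+365 (one year) → May 9, 2262 (595 left).
+365 (one year) → May 9, 2263 (230 left).
May has 31 days: +23 → Jun 1, 2263 (207 left).
Jun has 30 days: +30 → Jul 1, 2263 (177 left).
Jul has 31 days: +31 → Aug 1, 2263 (146 left).
Aug has 31 days: +31 → Sep 1, 2263 (115 left).
Sep has 30 days: +30 → Oct 1, 2263 (85 left).
Oct has 31 days: +31 → Nov 1, 2263 (54 left).
Nov has 30 days: +30 → Dec 1, 2263 (24 left).
+24 → Dec 25, 2263.

December 25, 2263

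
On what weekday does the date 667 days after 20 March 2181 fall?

Thursday

First find the weekday of Mar 20, 2181. Doomsday rule: the anchor day for the 2100s is Sunday. For year 81: 81÷12 = 6 r 9, and 9÷4 = 2, so 6+9+2 = 17.
Sunday + 17 ≡ Wednesday — that's 2181's doomsday.
In March the doomsday date is Mar 14.
Mar 20 is 6 days after Mar 14; 6 mod 7 = 6, so Wednesday + 6 = Tuesday.
667 mod 7 = 2, so 667 days after a Tuesday is Tuesday + 2 = Thursday.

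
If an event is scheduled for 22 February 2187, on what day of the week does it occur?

Doomsday rule: the anchor day for the 2100s is Sunday. For year 87: 87÷12 = 7 r 3, and 3÷4 = 0, so 7+3+0 = 10.
Sunday + 10 ≡ Wednesday — that's 2187's doomsday.
In February the doomsday date is Feb 28 (2187 is not a leap year).
Feb 22 is 6 days before Feb 28; 6 mod 7 = 6, so Wednesday − 6 = Thursday.

Thursday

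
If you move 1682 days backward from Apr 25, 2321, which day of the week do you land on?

Saturday

Apr 25, 2321 is a Monday.
1682 mod 7 = 2, so 1682 days before a Monday is Monday − 2 = Saturday.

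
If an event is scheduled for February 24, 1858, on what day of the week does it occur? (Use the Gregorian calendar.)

Wednesday

Doomsday rule: the anchor day for the 1800s is Friday. For year 58: 58÷12 = 4 r 10, and 10÷4 = 2, so 4+10+2 = 16.
Friday + 16 ≡ Sunday — that's 1858's doomsday.
In February the doomsday date is Feb 28 (1858 is not a leap year).
Feb 24 is 4 days before Feb 28; 4 mod 7 = 4, so Sunday − 4 = Wednesday.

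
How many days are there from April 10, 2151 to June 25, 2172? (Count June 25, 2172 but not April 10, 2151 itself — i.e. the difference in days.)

Apr 10, 2151 → Apr 10, 2152: 366 days (Feb 29, 2152 is in that span).
Apr 10, 2152 → Apr 10, 2153: 365 days.
Apr 10, 2153 → Apr 10, 2154: 365 days.
Apr 10, 2154 → Apr 10, 2155: 365 days.
Apr 10, 2155 → Apr 10, 2156: 366 days (Feb 29, 2156 is in that span).
Apr 10, 2156 → Apr 10, 2157: 365 days.
Apr 10, 2157 → Apr 10, 2158: 365 days.
Apr 10, 2158 → Apr 10, 2159: 365 days.
Apr 10, 2159 → Apr 10, 2160: 366 days (Feb 29, 2160 is in that span).
Apr 10, 2160 → Apr 10, 2161: 365 days.
Apr 10, 2161 → Apr 10, 2162: 365 days.
Apr 10, 2162 → Apr 10, 2163: 365 days.
Apr 10, 2163 → Apr 10, 2164: 366 days (Feb 29, 2164 is in that span).
Apr 10, 2164 → Apr 10, 2165: 365 days.
Apr 10, 2165 → Apr 10, 2166: 365 days.
Apr 10, 2166 → Apr 10, 2167: 365 days.
Apr 10, 2167 → Apr 10, 2168: 366 days (Feb 29, 2168 is in that span).
Apr 10, 2168 → Apr 10, 2169: 365 days.
Apr 10, 2169 → Apr 10, 2170: 365 days.
Apr 10, 2170 → Apr 10, 2171: 365 days.
Apr 10, 2171 → Apr 10, 2172: 366 days (Feb 29, 2172 is in that span).
Apr 10, 2172 → May 10, 2172: 30 days (April has 30).
May 10, 2172 → Jun 10, 2172: 31 days (May has 31).
Jun 10, 2172 → Jun 25, 2172: 15 days.
Total: 7747 days.

7747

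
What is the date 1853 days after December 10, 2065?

January 6, 2071

+365 (one year) → Dec 10, 2066 (1488 left).
+365 (one year) → Dec 10, 2067 (1123 left).
+366 (one year; includes Feb 29, 2068) → Dec 10, 2068 (757 left).
+365 (one year) → Dec 10, 2069 (392 left).
Dec has 31 days: +22 → Jan 1, 2070 (370 left).
Jan has 31 days: +31 → Feb 1, 2070 (339 left).
Feb has 28 days: +28 → Mar 1, 2070 (311 left).
Mar has 31 days: +31 → Apr 1, 2070 (280 left).
Apr has 30 days: +30 → May 1, 2070 (250 left).
May has 31 days: +31 → Jun 1, 2070 (219 left).
Jun has 30 days: +30 → Jul 1, 2070 (189 left).
Jul has 31 days: +31 → Aug 1, 2070 (158 left).
Aug has 31 days: +31 → Sep 1, 2070 (127 left).
Sep has 30 days: +30 → Oct 1, 2070 (97 left).
Oct has 31 days: +31 → Nov 1, 2070 (66 left).
Nov has 30 days: +30 → Dec 1, 2070 (36 left).
Dec has 31 days: +31 → Jan 1, 2071 (5 left).
+5 → Jan 6, 2071.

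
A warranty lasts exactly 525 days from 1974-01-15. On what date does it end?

+365 (one year) → Jan 15, 1975 (160 left).
Jan has 31 days: +17 → Feb 1, 1975 (143 left).
Feb has 28 days: +28 → Mar 1, 1975 (115 left).
Mar has 31 days: +31 → Apr 1, 1975 (84 left).
Apr has 30 days: +30 → May 1, 1975 (54 left).
May has 31 days: +31 → Jun 1, 1975 (23 left).
+23 → Jun 24, 1975.

June 24, 1975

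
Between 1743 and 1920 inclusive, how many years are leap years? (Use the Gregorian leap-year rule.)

Multiples of 4 in [1743,1920]: 45.
Of those, multiples of 100: 2 (not leap unless ÷400).
Multiples of 400: 0.
Leap years = 45 − 2 + 0 = 43.

43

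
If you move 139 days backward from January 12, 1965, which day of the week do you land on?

Wednesday

First find the weekday of Jan 12, 1965. Doomsday rule: the anchor day for the 1900s is Wednesday. For year 65: 65÷12 = 5 r 5, and 5÷4 = 1, so 5+5+1 = 11.
Wednesday + 11 ≡ Sunday — that's 1965's doomsday.
In January the doomsday date is Jan 3 (1965 is not a leap year).
Jan 12 is 9 days after Jan 3; 9 mod 7 = 2, so Sunday + 2 = Tuesday.
139 mod 7 = 6, so 139 days before a Tuesday is Tuesday − 6 = Wednesday.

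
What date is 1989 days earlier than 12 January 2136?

August 2, 2130

−365 (one year) → Jan 12, 2135 (1624 left).
−365 (one year) → Jan 12, 2134 (1259 left).
−365 (one year) → Jan 12, 2133 (894 left).
−366 (one year; includes Feb 29, 2132) → Jan 12, 2132 (528 left).
−365 (one year) → Jan 12, 2131 (163 left).
−12 → Dec 31, 2130 (end of Dec, 31 days; 151 left).
−31 → Nov 30, 2130 (end of Nov, 30 days; 120 left).
−30 → Oct 31, 2130 (end of Oct, 31 days; 90 left).
−31 → Sep 30, 2130 (end of Sep, 30 days; 59 left).
−30 → Aug 31, 2130 (end of Aug, 31 days; 29 left).
−29 → Aug 2, 2130.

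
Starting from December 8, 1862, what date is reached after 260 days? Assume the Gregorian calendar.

August 25, 1863

Dec has 31 days: +24 → Jan 1, 1863 (236 left).
Jan has 31 days: +31 → Feb 1, 1863 (205 left).
Feb has 28 days: +28 → Mar 1, 1863 (177 left).
Mar has 31 days: +31 → Apr 1, 1863 (146 left).
Apr has 30 days: +30 → May 1, 1863 (116 left).
May has 31 days: +31 → Jun 1, 1863 (85 left).
Jun has 30 days: +30 → Jul 1, 1863 (55 left).
Jul has 31 days: +31 → Aug 1, 1863 (24 left).
+24 → Aug 25, 1863.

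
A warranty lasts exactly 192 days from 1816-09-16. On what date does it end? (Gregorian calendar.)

March 27, 1817

Sep has 30 days: +15 → Oct 1, 1816 (177 left).
Oct has 31 days: +31 → Nov 1, 1816 (146 left).
Nov has 30 days: +30 → Dec 1, 1816 (116 left).
Dec has 31 days: +31 → Jan 1, 1817 (85 left).
Jan has 31 days: +31 → Feb 1, 1817 (54 left).
Feb has 28 days: +28 → Mar 1, 1817 (26 left).
+26 → Mar 27, 1817.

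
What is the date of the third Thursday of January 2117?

January 1, 2117 is a Friday.
The first Thursday is therefore January 7 (6 days later).
The third Thursday is 7 + 2×7 = January 21.

January 21, 2117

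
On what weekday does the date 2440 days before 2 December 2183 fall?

Friday

First find the weekday of Dec 2, 2183. Doomsday rule: the anchor day for the 2100s is Sunday. For year 83: 83÷12 = 6 r 11, and 11÷4 = 2, so 6+11+2 = 19.
Sunday + 19 ≡ Friday — that's 2183's doomsday.
In December the doomsday date is Dec 12.
Dec 2 is 10 days before Dec 12; 10 mod 7 = 3, so Friday − 3 = Tuesday.
2440 mod 7 = 4, so 2440 days before a Tuesday is Tuesday − 4 = Friday.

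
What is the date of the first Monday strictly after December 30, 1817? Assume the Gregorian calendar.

January 5, 1818

Dec 30, 1817 is a Tuesday.
From Tuesday to the next Monday is 6 days.
Dec 30, 1817 + 6 = Jan 5, 1818.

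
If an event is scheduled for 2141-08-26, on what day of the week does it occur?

Saturday

Doomsday rule: the anchor day for the 2100s is Sunday. For year 41: 41÷12 = 3 r 5, and 5÷4 = 1, so 3+5+1 = 9.
Sunday + 9 ≡ Tuesday — that's 2141's doomsday.
In August the doomsday date is Aug 8.
Aug 26 is 18 days after Aug 8; 18 mod 7 = 4, so Tuesday + 4 = Saturday.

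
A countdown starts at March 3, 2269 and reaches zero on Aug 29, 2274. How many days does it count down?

Mar 3, 2269 → Mar 3, 2270: 365 days.
Mar 3, 2270 → Mar 3, 2271: 365 days.
Mar 3, 2271 → Mar 3, 2272: 366 days (Feb 29, 2272 is in that span).
Mar 3, 2272 → Mar 3, 2273: 365 days.
Mar 3, 2273 → Mar 3, 2274: 365 days.
Mar 3, 2274 → Apr 3, 2274: 31 days (March has 31).
Apr 3, 2274 → May 3, 2274: 30 days (April has 30).
May 3, 2274 → Jun 3, 2274: 31 days (May has 31).
Jun 3, 2274 → Jul 3, 2274: 30 days (June has 30).
Jul 3, 2274 → Aug 3, 2274: 31 days (July has 31).
Aug 3, 2274 → Aug 29, 2274: 26 days.
Total: 2005 days.

2005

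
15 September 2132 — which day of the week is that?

Monday

Doomsday rule: the anchor day for the 2100s is Sunday. For year 32: 32÷12 = 2 r 8, and 8÷4 = 2, so 2+8+2 = 12.
Sunday + 12 ≡ Friday — that's 2132's doomsday.
In September the doomsday date is Sep 5.
Sep 15 is 10 days after Sep 5; 10 mod 7 = 3, so Friday + 3 = Monday.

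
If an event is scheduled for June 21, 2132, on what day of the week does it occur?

Saturday

Doomsday rule: the anchor day for the 2100s is Sunday. For year 32: 32÷12 = 2 r 8, and 8÷4 = 2, so 2+8+2 = 12.
Sunday + 12 ≡ Friday — that's 2132's doomsday.
In June the doomsday date is Jun 6.
Jun 21 is 15 days after Jun 6; 15 mod 7 = 1, so Friday + 1 = Saturday.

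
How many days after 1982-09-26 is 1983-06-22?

269

Sep 26, 1982 → Oct 26, 1982: 30 days (September has 30).
Oct 26, 1982 → Nov 26, 1982: 31 days (October has 31).
Nov 26, 1982 → Dec 26, 1982: 30 days (November has 30).
Dec 26, 1982 → Jan 26, 1983: 31 days (December has 31).
Jan 26, 1983 → Feb 26, 1983: 31 days (January has 31).
Feb 26, 1983 → Mar 26, 1983: 28 days (February has 28).
Mar 26, 1983 → Apr 26, 1983: 31 days (March has 31).
Apr 26, 1983 → May 26, 1983: 30 days (April has 30).
May 26, 1983 → Jun 22, 1983: 27 days.
Total: 269 days.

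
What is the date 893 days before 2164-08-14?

March 5, 2162

−366 (one year; includes Feb 29, 2164) → Aug 14, 2163 (527 left).
−365 (one year) → Aug 14, 2162 (162 left).
−14 → Jul 31, 2162 (end of Jul, 31 days; 148 left).
−31 → Jun 30, 2162 (end of Jun, 30 days; 117 left).
−30 → May 31, 2162 (end of May, 31 days; 87 left).
−31 → Apr 30, 2162 (end of Apr, 30 days; 56 left).
−30 → Mar 31, 2162 (end of Mar, 31 days; 26 left).
−26 → Mar 5, 2162.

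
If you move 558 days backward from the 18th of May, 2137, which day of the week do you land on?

May 18, 2137 is a Saturday.
558 mod 7 = 5, so 558 days before a Saturday is Saturday − 5 = Monday.

Monday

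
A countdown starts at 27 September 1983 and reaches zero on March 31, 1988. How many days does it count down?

Sep 27, 1983 → Sep 27, 1984: 366 days (Feb 29, 1984 is in that span).
Sep 27, 1984 → Sep 27, 1985: 365 days.
Sep 27, 1985 → Sep 27, 1986: 365 days.
Sep 27, 1986 → Sep 27, 1987: 365 days.
Sep 27, 1987 → Oct 27, 1987: 30 days (September has 30).
Oct 27, 1987 → Nov 27, 1987: 31 days (October has 31).
Nov 27, 1987 → Dec 27, 1987: 30 days (November has 30).
Dec 27, 1987 → Jan 27, 1988: 31 days (December has 31).
Jan 27, 1988 → Feb 27, 1988: 31 days (January has 31).
Feb 27, 1988 → Mar 27, 1988: 29 days (February has 29).
Mar 27, 1988 → Mar 31, 1988: 4 days.
Total: 1647 days.

1647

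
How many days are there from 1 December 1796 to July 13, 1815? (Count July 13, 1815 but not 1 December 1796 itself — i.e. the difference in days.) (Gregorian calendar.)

6797

Dec 1, 1796 → Dec 1, 1797: 365 days.
Dec 1, 1797 → Dec 1, 1798: 365 days.
Dec 1, 1798 → Dec 1, 1799: 365 days.
Dec 1, 1799 → Dec 1, 1800: 365 days.
Dec 1, 1800 → Dec 1, 1801: 365 days.
Dec 1, 1801 → Dec 1, 1802: 365 days.
Dec 1, 1802 → Dec 1, 1803: 365 days.
Dec 1, 1803 → Dec 1, 1804: 366 days (Feb 29, 1804 is in that span).
Dec 1, 1804 → Dec 1, 1805: 365 days.
Dec 1, 1805 → Dec 1, 1806: 365 days.
Dec 1, 1806 → Dec 1, 1807: 365 days.
Dec 1, 1807 → Dec 1, 1808: 366 days (Feb 29, 1808 is in that span).
Dec 1, 1808 → Dec 1, 1809: 365 days.
Dec 1, 1809 → Dec 1, 1810: 365 days.
Dec 1, 1810 → Dec 1, 1811: 365 days.
Dec 1, 1811 → Dec 1, 1812: 366 days (Feb 29, 1812 is in that span).
Dec 1, 1812 → Dec 1, 1813: 365 days.
Dec 1, 1813 → Dec 1, 1814: 365 days.
Dec 1, 1814 → Jan 1, 1815: 31 days (December has 31).
Jan 1, 1815 → Feb 1, 1815: 31 days (January has 31).
Feb 1, 1815 → Mar 1, 1815: 28 days (February has 28).
Mar 1, 1815 → Apr 1, 1815: 31 days (March has 31).
Apr 1, 1815 → May 1, 1815: 30 days (April has 30).
May 1, 1815 → Jun 1, 1815: 31 days (May has 31).
Jun 1, 1815 → Jul 1, 1815: 30 days (June has 30).
Jul 1, 1815 → Jul 13, 1815: 12 days.
Total: 6797 days.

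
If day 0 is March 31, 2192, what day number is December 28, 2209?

Mar 31, 2192 → Mar 31, 2193: 365 days.
Mar 31, 2193 → Mar 31, 2194: 365 days.
Mar 31, 2194 → Mar 31, 2195: 365 days.
Mar 31, 2195 → Mar 31, 2196: 366 days (Feb 29, 2196 is in that span).
Mar 31, 2196 → Mar 31, 2197: 365 days.
Mar 31, 2197 → Mar 31, 2198: 365 days.
Mar 31, 2198 → Mar 31, 2199: 365 days.
Mar 31, 2199 → Mar 31, 2200: 365 days.
Mar 31, 2200 → Mar 31, 2201: 365 days.
Mar 31, 2201 → Mar 31, 2202: 365 days.
Mar 31, 2202 → Mar 31, 2203: 365 days.
Mar 31, 2203 → Mar 31, 2204: 366 days (Feb 29, 2204 is in that span).
Mar 31, 2204 → Mar 31, 2205: 365 days.
Mar 31, 2205 → Mar 31, 2206: 365 days.
Mar 31, 2206 → Mar 31, 2207: 365 days.
Mar 31, 2207 → Mar 31, 2208: 366 days (Feb 29, 2208 is in that span).
Mar 31, 2208 → Mar 31, 2209: 365 days.
Mar 31, 2209 → Apr 30, 2209: 30 days (March has 31).
Apr 30, 2209 → May 30, 2209: 30 days (April has 30).
May 30, 2209 → Jun 30, 2209: 31 days (May has 31).
Jun 30, 2209 → Jul 30, 2209: 30 days (June has 30).
Jul 30, 2209 → Aug 30, 2209: 31 days (July has 31).
Aug 30, 2209 → Sep 30, 2209: 31 days (August has 31).
Sep 30, 2209 → Oct 30, 2209: 30 days (September has 30).
Oct 30, 2209 → Nov 30, 2209: 31 days (October has 31).
Nov 30, 2209 → Dec 28, 2209: 28 days.
Total: 6480 days.

6480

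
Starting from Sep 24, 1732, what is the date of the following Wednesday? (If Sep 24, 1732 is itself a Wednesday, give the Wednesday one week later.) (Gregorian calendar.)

October 1, 1732

Sep 24, 1732 is a Wednesday.
From Wednesday to the next Wednesday is 7 days.
Sep 24, 1732 + 7 = Oct 1, 1732.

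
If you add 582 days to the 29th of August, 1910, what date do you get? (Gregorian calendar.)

April 2, 1912

+365 (one year) → Aug 29, 1911 (217 left).
Aug has 31 days: +3 → Sep 1, 1911 (214 left).
Sep has 30 days: +30 → Oct 1, 1911 (184 left).
Oct has 31 days: +31 → Nov 1, 1911 (153 left).
Nov has 30 days: +30 → Dec 1, 1911 (123 left).
Dec has 31 days: +31 → Jan 1, 1912 (92 left).
Jan has 31 days: +31 → Feb 1, 1912 (61 left).
Feb has 29 days: +29 → Mar 1, 1912 (32 left).
Mar has 31 days: +31 → Apr 1, 1912 (1 left).
+1 → Apr 2, 1912.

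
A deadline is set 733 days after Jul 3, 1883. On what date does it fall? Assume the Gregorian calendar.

July 5, 1885

+366 (one year; includes Feb 29, 1884) → Jul 3, 1884 (367 left).
Jul has 31 days: +29 → Aug 1, 1884 (338 left).
Aug has 31 days: +31 → Sep 1, 1884 (307 left).
Sep has 30 days: +30 → Oct 1, 1884 (277 left).
Oct has 31 days: +31 → Nov 1, 1884 (246 left).
Nov has 30 days: +30 → Dec 1, 1884 (216 left).
Dec has 31 days: +31 → Jan 1, 1885 (185 left).
Jan has 31 days: +31 → Feb 1, 1885 (154 left).
Feb has 28 days: +28 → Mar 1, 1885 (126 left).
Mar has 31 days: +31 → Apr 1, 1885 (95 left).
Apr has 30 days: +30 → May 1, 1885 (65 left).
May has 31 days: +31 → Jun 1, 1885 (34 left).
Jun has 30 days: +30 → Jul 1, 1885 (4 left).
+4 → Jul 5, 1885.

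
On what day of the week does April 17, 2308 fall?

Friday

Doomsday rule: the anchor day for the 2300s is Wednesday. For year 08: 8÷12 = 0 r 8, and 8÷4 = 2, so 0+8+2 = 10.
Wednesday + 10 ≡ Saturday — that's 2308's doomsday.
In April the doomsday date is Apr 4.
Apr 17 is 13 days after Apr 4; 13 mod 7 = 6, so Saturday + 6 = Friday.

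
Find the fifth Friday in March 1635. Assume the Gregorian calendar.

March 30, 1635

March 1, 1635 is a Thursday.
The first Friday is therefore March 2 (1 days later).
The fifth Friday is 2 + 4×7 = March 30.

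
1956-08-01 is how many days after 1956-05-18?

75

May 18, 1956 → Jun 18, 1956: 31 days (May has 31).
Jun 18, 1956 → Jul 18, 1956: 30 days (June has 30).
Jul 18, 1956 → Aug 1, 1956: 14 days.
Total: 75 days.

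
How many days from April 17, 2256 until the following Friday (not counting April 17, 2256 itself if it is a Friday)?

1

Apr 17, 2256 is a Thursday.
From Thursday to the next Friday is 1 day.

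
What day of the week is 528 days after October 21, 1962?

Wednesday

Oct 21, 1962 is a Sunday.
528 mod 7 = 3, so 528 days after a Sunday is Sunday + 3 = Wednesday.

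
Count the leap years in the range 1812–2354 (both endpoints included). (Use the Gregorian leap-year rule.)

132

Multiples of 4 in [1812,2354]: 136.
Of those, multiples of 100: 5 (not leap unless ÷400).
Multiples of 400: 1.
Leap years = 136 − 5 + 1 = 132.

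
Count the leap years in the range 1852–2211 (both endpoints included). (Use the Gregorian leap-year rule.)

Multiples of 4 in [1852,2211]: 90.
Of those, multiples of 100: 4 (not leap unless ÷400).
Multiples of 400: 1.
Leap years = 90 − 4 + 1 = 87.

87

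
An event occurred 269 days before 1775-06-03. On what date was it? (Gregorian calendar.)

September 7, 1774

−3 → May 31, 1775 (end of May, 31 days; 266 left).
−31 → Apr 30, 1775 (end of Apr, 30 days; 235 left).
−30 → Mar 31, 1775 (end of Mar, 31 days; 205 left).
−31 → Feb 28, 1775 (end of Feb, 28 days; 174 left).
−28 → Jan 31, 1775 (end of Jan, 31 days; 146 left).
−31 → Dec 31, 1774 (end of Dec, 31 days; 115 left).
−31 → Nov 30, 1774 (end of Nov, 30 days; 84 left).
−30 → Oct 31, 1774 (end of Oct, 31 days; 54 left).
−31 → Sep 30, 1774 (end of Sep, 30 days; 23 left).
−23 → Sep 7, 1774.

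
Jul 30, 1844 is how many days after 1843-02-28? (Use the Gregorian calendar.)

518

Feb 28, 1843 → Feb 28, 1844: 365 days.
Feb 28, 1844 → Mar 28, 1844: 29 days (February has 29).
Mar 28, 1844 → Apr 28, 1844: 31 days (March has 31).
Apr 28, 1844 → May 28, 1844: 30 days (April has 30).
May 28, 1844 → Jun 28, 1844: 31 days (May has 31).
Jun 28, 1844 → Jul 28, 1844: 30 days (June has 30).
Jul 28, 1844 → Jul 30, 1844: 2 days.
Total: 518 days.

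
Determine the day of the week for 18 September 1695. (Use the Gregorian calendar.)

Sunday

Doomsday rule: the anchor day for the 1600s is Tuesday. For year 95: 95÷12 = 7 r 11, and 11÷4 = 2, so 7+11+2 = 20.
Tuesday + 20 ≡ Monday — that's 1695's doomsday.
In September the doomsday date is Sep 5.
Sep 18 is 13 days after Sep 5; 13 mod 7 = 6, so Monday + 6 = Sunday.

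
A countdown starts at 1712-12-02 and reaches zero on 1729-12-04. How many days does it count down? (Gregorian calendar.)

Dec 2, 1712 → Dec 2, 1713: 365 days.
Dec 2, 1713 → Dec 2, 1714: 365 days.
Dec 2, 1714 → Dec 2, 1715: 365 days.
Dec 2, 1715 → Dec 2, 1716: 366 days (Feb 29, 1716 is in that span).
Dec 2, 1716 → Dec 2, 1717: 365 days.
Dec 2, 1717 → Dec 2, 1718: 365 days.
Dec 2, 1718 → Dec 2, 1719: 365 days.
Dec 2, 1719 → Dec 2, 1720: 366 days (Feb 29, 1720 is in that span).
Dec 2, 1720 → Dec 2, 1721: 365 days.
Dec 2, 1721 → Dec 2, 1722: 365 days.
Dec 2, 1722 → Dec 2, 1723: 365 days.
Dec 2, 1723 → Dec 2, 1724: 366 days (Feb 29, 1724 is in that span).
Dec 2, 1724 → Dec 2, 1725: 365 days.
Dec 2, 1725 → Dec 2, 1726: 365 days.
Dec 2, 1726 → Dec 2, 1727: 365 days.
Dec 2, 1727 → Dec 2, 1728: 366 days (Feb 29, 1728 is in that span).
Dec 2, 1728 → Jan 2, 1729: 31 days (December has 31).
Jan 2, 1729 → Feb 2, 1729: 31 days (January has 31).
Feb 2, 1729 → Mar 2, 1729: 28 days (February has 28).
Mar 2, 1729 → Apr 2, 1729: 31 days (March has 31).
Apr 2, 1729 → May 2, 1729: 30 days (April has 30).
May 2, 1729 → Jun 2, 1729: 31 days (May has 31).
Jun 2, 1729 → Jul 2, 1729: 30 days (June has 30).
Jul 2, 1729 → Aug 2, 1729: 31 days (July has 31).
Aug 2, 1729 → Sep 2, 1729: 31 days (August has 31).
Sep 2, 1729 → Oct 2, 1729: 30 days (September has 30).
Oct 2, 1729 → Nov 2, 1729: 31 days (October has 31).
Nov 2, 1729 → Dec 2, 1729: 30 days (November has 30).
Dec 2, 1729 → Dec 4, 1729: 2 days.
Total: 6211 days.

6211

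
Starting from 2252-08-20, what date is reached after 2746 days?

+365 (one year) → Aug 20, 2253 (2381 left).
+365 (one year) → Aug 20, 2254 (2016 left).
+365 (one year) → Aug 20, 2255 (1651 left).
+366 (one year; includes Feb 29, 2256) → Aug 20, 2256 (1285 left).
+365 (one year) → Aug 20, 2257 (920 left).
+365 (one year) → Aug 20, 2258 (555 left).
+365 (one year) → Aug 20, 2259 (190 left).
Aug has 31 days: +12 → Sep 1, 2259 (178 left).
Sep has 30 days: +30 → Oct 1, 2259 (148 left).
Oct has 31 days: +31 → Nov 1, 2259 (117 left).
Nov has 30 days: +30 → Dec 1, 2259 (87 left).
Dec has 31 days: +31 → Jan 1, 2260 (56 left).
Jan has 31 days: +31 → Feb 1, 2260 (25 left).
+25 → Feb 26, 2260.

February 26, 2260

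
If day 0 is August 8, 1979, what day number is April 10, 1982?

976

Aug 8, 1979 → Aug 8, 1980: 366 days (Feb 29, 1980 is in that span).
Aug 8, 1980 → Aug 8, 1981: 365 days.
Aug 8, 1981 → Sep 8, 1981: 31 days (August has 31).
Sep 8, 1981 → Oct 8, 1981: 30 days (September has 30).
Oct 8, 1981 → Nov 8, 1981: 31 days (October has 31).
Nov 8, 1981 → Dec 8, 1981: 30 days (November has 30).
Dec 8, 1981 → Jan 8, 1982: 31 days (December has 31).
Jan 8, 1982 → Feb 8, 1982: 31 days (January has 31).
Feb 8, 1982 → Mar 8, 1982: 28 days (February has 28).
Mar 8, 1982 → Apr 8, 1982: 31 days (March has 31).
Apr 8, 1982 → Apr 10, 1982: 2 days.
Total: 976 days.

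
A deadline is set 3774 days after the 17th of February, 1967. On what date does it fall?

+365 (one year) → Feb 17, 1968 (3409 left).
+366 (one year; includes Feb 29, 1968) → Feb 17, 1969 (3043 left).
+365 (one year) → Feb 17, 1970 (2678 left).
+365 (one year) → Feb 17, 1971 (2313 left).
+365 (one year) → Feb 17, 1972 (1948 left).
+366 (one year; includes Feb 29, 1972) → Feb 17, 1973 (1582 left).
+365 (one year) → Feb 17, 1974 (1217 left).
+365 (one year) → Feb 17, 1975 (852 left).
+365 (one year) → Feb 17, 1976 (487 left).
+366 (one year; includes Feb 29, 1976) → Feb 17, 1977 (121 left).
Feb has 28 days: +12 → Mar 1, 1977 (109 left).
Mar has 31 days: +31 → Apr 1, 1977 (78 left).
Apr has 30 days: +30 → May 1, 1977 (48 left).
May has 31 days: +31 → Jun 1, 1977 (17 left).
+17 → Jun 18, 1977.

June 18, 1977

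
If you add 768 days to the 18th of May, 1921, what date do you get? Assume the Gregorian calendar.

+365 (one year) → May 18, 1922 (403 left).
+365 (one year) → May 18, 1923 (38 left).
May has 31 days: +14 → Jun 1, 1923 (24 left).
+24 → Jun 25, 1923.

June 25, 1923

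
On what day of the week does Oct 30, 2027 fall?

January 1, 2027 is a Friday.
Jan 1, 2027 → Feb 1, 2027: 31 days (January has 31).
Feb 1, 2027 → Mar 1, 2027: 28 days (February has 28).
Mar 1, 2027 → Apr 1, 2027: 31 days (March has 31).
Apr 1, 2027 → May 1, 2027: 30 days (April has 30).
May 1, 2027 → Jun 1, 2027: 31 days (May has 31).
Jun 1, 2027 → Jul 1, 2027: 30 days (June has 30).
Jul 1, 2027 → Aug 1, 2027: 31 days (July has 31).
Aug 1, 2027 → Sep 1, 2027: 31 days (August has 31).
Sep 1, 2027 → Oct 1, 2027: 30 days (September has 30).
Oct 1, 2027 → Oct 30, 2027: 29 days.
Total: 302 days.
302 mod 7 = 1, so Friday + 1 = Saturday.

Saturday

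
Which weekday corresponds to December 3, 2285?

Thursday

Doomsday rule: the anchor day for the 2200s is Friday. For year 85: 85÷12 = 7 r 1, and 1÷4 = 0, so 7+1+0 = 8.
Friday + 8 ≡ Saturday — that's 2285's doomsday.
In December the doomsday date is Dec 12.
Dec 3 is 9 days before Dec 12; 9 mod 7 = 2, so Saturday − 2 = Thursday.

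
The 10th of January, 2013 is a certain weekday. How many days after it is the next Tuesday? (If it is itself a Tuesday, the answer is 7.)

5

Jan 10, 2013 is a Thursday.
From Thursday to the next Tuesday is 5 days.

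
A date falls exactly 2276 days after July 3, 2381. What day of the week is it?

Jul 3, 2381 is a Friday.
2276 mod 7 = 1, so 2276 days after a Friday is Friday + 1 = Saturday.

Saturday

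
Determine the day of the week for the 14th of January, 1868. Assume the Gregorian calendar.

Tuesday

Doomsday rule: the anchor day for the 1800s is Friday. For year 68: 68÷12 = 5 r 8, and 8÷4 = 2, so 5+8+2 = 15.
Friday + 15 ≡ Saturday — that's 1868's doomsday.
In January the doomsday date is Jan 4 (1868 is a leap year (divisible by 4)).
Jan 14 is 10 days after Jan 4; 10 mod 7 = 3, so Saturday + 3 = Tuesday.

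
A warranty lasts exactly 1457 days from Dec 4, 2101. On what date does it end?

+365 (one year) → Dec 4, 2102 (1092 left).
+365 (one year) → Dec 4, 2103 (727 left).
+366 (one year; includes Feb 29, 2104) → Dec 4, 2104 (361 left).
Dec has 31 days: +28 → Jan 1, 2105 (333 left).
Jan has 31 days: +31 → Feb 1, 2105 (302 left).
Feb has 28 days: +28 → Mar 1, 2105 (274 left).
Mar has 31 days: +31 → Apr 1, 2105 (243 left).
Apr has 30 days: +30 → May 1, 2105 (213 left).
May has 31 days: +31 → Jun 1, 2105 (182 left).
Jun has 30 days: +30 → Jul 1, 2105 (152 left).
Jul has 31 days: +31 → Aug 1, 2105 (121 left).
Aug has 31 days: +31 → Sep 1, 2105 (90 left).
Sep has 30 days: +30 → Oct 1, 2105 (60 left).
Oct has 31 days: +31 → Nov 1, 2105 (29 left).
+29 → Nov 30, 2105.

November 30, 2105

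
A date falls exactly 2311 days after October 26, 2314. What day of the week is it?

Oct 26, 2314 is a Monday.
2311 mod 7 = 1, so 2311 days after a Monday is Monday + 1 = Tuesday.

Tuesday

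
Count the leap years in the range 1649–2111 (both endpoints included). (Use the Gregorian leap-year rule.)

111

Multiples of 4 in [1649,2111]: 115.
Of those, multiples of 100: 5 (not leap unless ÷400).
Multiples of 400: 1.
Leap years = 115 − 5 + 1 = 111.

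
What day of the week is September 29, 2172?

Doomsday rule: the anchor day for the 2100s is Sunday. For year 72: 72÷12 = 6 r 0, and 0÷4 = 0, so 6+0+0 = 6.
Sunday + 6 ≡ Saturday — that's 2172's doomsday.
In September the doomsday date is Sep 5.
Sep 29 is 24 days after Sep 5; 24 mod 7 = 3, so Saturday + 3 = Tuesday.

Tuesday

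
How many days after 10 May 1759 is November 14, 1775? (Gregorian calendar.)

May 10, 1759 → May 10, 1760: 366 days (Feb 29, 1760 is in that span).
May 10, 1760 → May 10, 1761: 365 days.
May 10, 1761 → May 10, 1762: 365 days.
May 10, 1762 → May 10, 1763: 365 days.
May 10, 1763 → May 10, 1764: 366 days (Feb 29, 1764 is in that span).
May 10, 1764 → May 10, 1765: 365 days.
May 10, 1765 → May 10, 1766: 365 days.
May 10, 1766 → May 10, 1767: 365 days.
May 10, 1767 → May 10, 1768: 366 days (Feb 29, 1768 is in that span).
May 10, 1768 → May 10, 1769: 365 days.
May 10, 1769 → May 10, 1770: 365 days.
May 10, 1770 → May 10, 1771: 365 days.
May 10, 1771 → May 10, 1772: 366 days (Feb 29, 1772 is in that span).
May 10, 1772 → May 10, 1773: 365 days.
May 10, 1773 → May 10, 1774: 365 days.
May 10, 1774 → May 10, 1775: 365 days.
May 10, 1775 → Jun 10, 1775: 31 days (May has 31).
Jun 10, 1775 → Jul 10, 1775: 30 days (June has 30).
Jul 10, 1775 → Aug 10, 1775: 31 days (July has 31).
Aug 10, 1775 → Sep 10, 1775: 31 days (August has 31).
Sep 10, 1775 → Oct 10, 1775: 30 days (September has 30).
Oct 10, 1775 → Nov 10, 1775: 31 days (October has 31).
Nov 10, 1775 → Nov 14, 1775: 4 days.
Total: 6032 days.

6032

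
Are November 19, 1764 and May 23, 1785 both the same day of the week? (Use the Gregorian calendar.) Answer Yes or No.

Yes

From Nov 19, 1764 to May 23, 1785 is 7490 days.
7490 mod 7 = 0, so they are the same weekday.
(Nov 19, 1764 is a Monday; May 23, 1785 is a Monday.)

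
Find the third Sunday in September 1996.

September 15, 1996

September 1, 1996 is a Sunday.
The first Sunday is therefore September 1 (same day).
The third Sunday is 1 + 2×7 = September 15.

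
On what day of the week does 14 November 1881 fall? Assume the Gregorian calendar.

Doomsday rule: the anchor day for the 1800s is Friday. For year 81: 81÷12 = 6 r 9, and 9÷4 = 2, so 6+9+2 = 17.
Friday + 17 ≡ Monday — that's 1881's doomsday.
In November the doomsday date is Nov 7.
Nov 14 is 7 days after Nov 7; 7 mod 7 = 0, so Monday + 0 = Monday.

Monday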